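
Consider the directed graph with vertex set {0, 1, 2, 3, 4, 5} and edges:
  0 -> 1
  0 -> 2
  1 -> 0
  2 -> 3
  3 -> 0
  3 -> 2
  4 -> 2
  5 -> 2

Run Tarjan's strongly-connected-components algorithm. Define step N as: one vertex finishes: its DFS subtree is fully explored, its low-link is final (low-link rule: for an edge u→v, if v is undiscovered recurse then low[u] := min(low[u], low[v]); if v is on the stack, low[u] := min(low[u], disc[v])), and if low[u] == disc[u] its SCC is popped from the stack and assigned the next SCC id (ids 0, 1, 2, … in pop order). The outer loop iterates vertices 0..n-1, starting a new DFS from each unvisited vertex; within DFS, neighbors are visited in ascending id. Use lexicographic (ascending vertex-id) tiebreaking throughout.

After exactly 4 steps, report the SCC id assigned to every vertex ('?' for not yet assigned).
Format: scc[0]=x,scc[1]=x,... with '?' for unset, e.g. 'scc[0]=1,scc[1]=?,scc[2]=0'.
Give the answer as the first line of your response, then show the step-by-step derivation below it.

scc[0]=0,scc[1]=0,scc[2]=0,scc[3]=0,scc[4]=?,scc[5]=?

step 1: low=(low[0]=0,low[1]=0,low[2]=?,low[3]=?,low[4]=?,low[5]=?); scc=(scc[0]=?,scc[1]=?,scc[2]=?,scc[3]=?,scc[4]=?,scc[5]=?)
step 2: low=(low[0]=0,low[1]=0,low[2]=2,low[3]=0,low[4]=?,low[5]=?); scc=(scc[0]=?,scc[1]=?,scc[2]=?,scc[3]=?,scc[4]=?,scc[5]=?)
step 3: low=(low[0]=0,low[1]=0,low[2]=0,low[3]=0,low[4]=?,low[5]=?); scc=(scc[0]=?,scc[1]=?,scc[2]=?,scc[3]=?,scc[4]=?,scc[5]=?)
step 4: low=(low[0]=0,low[1]=0,low[2]=0,low[3]=0,low[4]=?,low[5]=?); scc=(scc[0]=0,scc[1]=0,scc[2]=0,scc[3]=0,scc[4]=?,scc[5]=?)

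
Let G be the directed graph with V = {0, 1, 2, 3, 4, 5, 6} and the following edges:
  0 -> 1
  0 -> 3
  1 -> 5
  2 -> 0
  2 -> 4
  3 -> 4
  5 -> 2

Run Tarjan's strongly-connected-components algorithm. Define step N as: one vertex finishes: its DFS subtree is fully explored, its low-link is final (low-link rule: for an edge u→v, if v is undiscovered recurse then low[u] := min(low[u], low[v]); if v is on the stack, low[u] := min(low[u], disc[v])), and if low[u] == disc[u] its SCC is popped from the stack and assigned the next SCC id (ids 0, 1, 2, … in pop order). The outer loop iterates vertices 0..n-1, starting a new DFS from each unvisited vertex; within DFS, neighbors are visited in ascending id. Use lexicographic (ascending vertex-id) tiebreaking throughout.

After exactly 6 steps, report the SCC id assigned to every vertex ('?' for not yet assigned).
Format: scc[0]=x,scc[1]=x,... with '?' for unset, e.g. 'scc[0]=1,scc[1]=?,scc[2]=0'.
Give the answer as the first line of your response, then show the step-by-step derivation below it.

scc[0]=2,scc[1]=2,scc[2]=2,scc[3]=1,scc[4]=0,scc[5]=2,scc[6]=?

step 1: low=(low[0]=0,low[1]=1,low[2]=0,low[3]=?,low[4]=4,low[5]=2,low[6]=?); scc=(scc[0]=?,scc[1]=?,scc[2]=?,scc[3]=?,scc[4]=0,scc[5]=?,scc[6]=?)
step 2: low=(low[0]=0,low[1]=1,low[2]=0,low[3]=?,low[4]=4,low[5]=2,low[6]=?); scc=(scc[0]=?,scc[1]=?,scc[2]=?,scc[3]=?,scc[4]=0,scc[5]=?,scc[6]=?)
step 3: low=(low[0]=0,low[1]=1,low[2]=0,low[3]=?,low[4]=4,low[5]=0,low[6]=?); scc=(scc[0]=?,scc[1]=?,scc[2]=?,scc[3]=?,scc[4]=0,scc[5]=?,scc[6]=?)
step 4: low=(low[0]=0,low[1]=0,low[2]=0,low[3]=?,low[4]=4,low[5]=0,low[6]=?); scc=(scc[0]=?,scc[1]=?,scc[2]=?,scc[3]=?,scc[4]=0,scc[5]=?,scc[6]=?)
step 5: low=(low[0]=0,low[1]=0,low[2]=0,low[3]=5,low[4]=4,low[5]=0,low[6]=?); scc=(scc[0]=?,scc[1]=?,scc[2]=?,scc[3]=1,scc[4]=0,scc[5]=?,scc[6]=?)
step 6: low=(low[0]=0,low[1]=0,low[2]=0,low[3]=5,low[4]=4,low[5]=0,low[6]=?); scc=(scc[0]=2,scc[1]=2,scc[2]=2,scc[3]=1,scc[4]=0,scc[5]=2,scc[6]=?)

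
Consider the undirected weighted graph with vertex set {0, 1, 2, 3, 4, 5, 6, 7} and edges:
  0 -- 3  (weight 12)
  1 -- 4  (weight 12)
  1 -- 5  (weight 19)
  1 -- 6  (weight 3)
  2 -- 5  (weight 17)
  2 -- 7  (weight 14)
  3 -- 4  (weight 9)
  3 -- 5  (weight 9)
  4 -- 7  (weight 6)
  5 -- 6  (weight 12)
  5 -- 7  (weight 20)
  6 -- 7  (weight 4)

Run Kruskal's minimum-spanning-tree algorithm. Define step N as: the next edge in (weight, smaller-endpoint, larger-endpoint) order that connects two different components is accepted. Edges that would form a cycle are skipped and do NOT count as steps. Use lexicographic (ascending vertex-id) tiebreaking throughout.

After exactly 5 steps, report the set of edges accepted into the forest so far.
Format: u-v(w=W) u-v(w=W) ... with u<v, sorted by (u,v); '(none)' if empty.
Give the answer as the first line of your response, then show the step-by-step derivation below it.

1-6(w=3) 3-4(w=9) 3-5(w=9) 4-7(w=6) 6-7(w=4)

step 1: add edge 1-6 (w=3); MST = {1-6(w=3)}
step 2: add edge 6-7 (w=4); MST = {1-6(w=3) 6-7(w=4)}
step 3: add edge 4-7 (w=6); MST = {1-6(w=3) 4-7(w=6) 6-7(w=4)}
step 4: add edge 3-4 (w=9); MST = {1-6(w=3) 3-4(w=9) 4-7(w=6) 6-7(w=4)}
step 5: add edge 3-5 (w=9); MST = {1-6(w=3) 3-4(w=9) 3-5(w=9) 4-7(w=6) 6-7(w=4)}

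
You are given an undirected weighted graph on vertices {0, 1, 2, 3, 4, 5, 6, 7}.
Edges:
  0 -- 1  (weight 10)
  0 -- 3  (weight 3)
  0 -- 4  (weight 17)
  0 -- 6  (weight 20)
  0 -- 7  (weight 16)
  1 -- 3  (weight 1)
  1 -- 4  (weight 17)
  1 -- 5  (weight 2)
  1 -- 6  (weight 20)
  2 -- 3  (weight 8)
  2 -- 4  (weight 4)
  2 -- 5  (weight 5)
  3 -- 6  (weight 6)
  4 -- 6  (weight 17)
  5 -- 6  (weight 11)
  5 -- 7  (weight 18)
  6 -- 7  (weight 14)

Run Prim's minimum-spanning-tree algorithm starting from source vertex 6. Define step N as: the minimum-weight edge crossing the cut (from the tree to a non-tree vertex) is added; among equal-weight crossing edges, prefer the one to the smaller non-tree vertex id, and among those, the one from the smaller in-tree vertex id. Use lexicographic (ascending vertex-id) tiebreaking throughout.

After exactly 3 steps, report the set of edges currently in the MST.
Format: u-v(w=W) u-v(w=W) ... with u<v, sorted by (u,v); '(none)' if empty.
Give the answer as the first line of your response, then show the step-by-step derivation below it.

1-3(w=1) 1-5(w=2) 3-6(w=6)

step 1: add edge 3-6 (w=6); MST = {3-6(w=6)}
step 2: add edge 1-3 (w=1); MST = {1-3(w=1) 3-6(w=6)}
step 3: add edge 1-5 (w=2); MST = {1-3(w=1) 1-5(w=2) 3-6(w=6)}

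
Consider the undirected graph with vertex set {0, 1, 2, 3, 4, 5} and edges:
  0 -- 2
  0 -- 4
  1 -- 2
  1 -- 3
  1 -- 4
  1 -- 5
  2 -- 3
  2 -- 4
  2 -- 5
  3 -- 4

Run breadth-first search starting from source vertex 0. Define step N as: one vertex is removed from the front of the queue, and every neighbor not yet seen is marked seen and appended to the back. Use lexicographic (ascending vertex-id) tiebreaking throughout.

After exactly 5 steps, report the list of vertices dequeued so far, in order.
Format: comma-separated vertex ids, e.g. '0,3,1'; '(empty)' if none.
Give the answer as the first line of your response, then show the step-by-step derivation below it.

0,2,4,1,3

step 1: dequeue 0; queue=[2,4]; order=0
step 2: dequeue 2; queue=[4,1,3,5]; order=0,2
step 3: dequeue 4; queue=[1,3,5]; order=0,2,4
step 4: dequeue 1; queue=[3,5]; order=0,2,4,1
step 5: dequeue 3; queue=[5]; order=0,2,4,1,3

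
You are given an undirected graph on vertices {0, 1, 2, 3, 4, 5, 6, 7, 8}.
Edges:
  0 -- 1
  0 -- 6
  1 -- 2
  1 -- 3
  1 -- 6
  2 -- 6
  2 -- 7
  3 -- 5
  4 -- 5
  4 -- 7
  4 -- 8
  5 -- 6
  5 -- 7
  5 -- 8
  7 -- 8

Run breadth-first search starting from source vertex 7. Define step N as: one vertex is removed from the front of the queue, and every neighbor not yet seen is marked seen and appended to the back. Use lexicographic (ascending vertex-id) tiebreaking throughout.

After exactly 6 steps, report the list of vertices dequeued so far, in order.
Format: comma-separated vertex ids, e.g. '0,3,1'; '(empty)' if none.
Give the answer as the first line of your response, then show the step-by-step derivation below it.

7,2,4,5,8,1

step 1: dequeue 7; queue=[2,4,5,8]; order=7
step 2: dequeue 2; queue=[4,5,8,1,6]; order=7,2
step 3: dequeue 4; queue=[5,8,1,6]; order=7,2,4
step 4: dequeue 5; queue=[8,1,6,3]; order=7,2,4,5
step 5: dequeue 8; queue=[1,6,3]; order=7,2,4,5,8
step 6: dequeue 1; queue=[6,3,0]; order=7,2,4,5,8,1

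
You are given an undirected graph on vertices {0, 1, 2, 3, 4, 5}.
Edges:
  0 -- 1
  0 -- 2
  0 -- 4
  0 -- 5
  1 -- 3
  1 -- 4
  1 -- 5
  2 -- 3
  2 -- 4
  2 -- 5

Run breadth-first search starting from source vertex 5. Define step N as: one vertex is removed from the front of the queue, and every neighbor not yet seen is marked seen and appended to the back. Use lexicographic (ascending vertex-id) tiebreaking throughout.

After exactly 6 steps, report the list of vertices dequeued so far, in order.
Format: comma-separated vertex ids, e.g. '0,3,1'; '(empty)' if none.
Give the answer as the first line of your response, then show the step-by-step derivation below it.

5,0,1,2,4,3

step 1: dequeue 5; queue=[0,1,2]; order=5
step 2: dequeue 0; queue=[1,2,4]; order=5,0
step 3: dequeue 1; queue=[2,4,3]; order=5,0,1
step 4: dequeue 2; queue=[4,3]; order=5,0,1,2
step 5: dequeue 4; queue=[3]; order=5,0,1,2,4
step 6: dequeue 3; queue=[(empty)]; order=5,0,1,2,4,3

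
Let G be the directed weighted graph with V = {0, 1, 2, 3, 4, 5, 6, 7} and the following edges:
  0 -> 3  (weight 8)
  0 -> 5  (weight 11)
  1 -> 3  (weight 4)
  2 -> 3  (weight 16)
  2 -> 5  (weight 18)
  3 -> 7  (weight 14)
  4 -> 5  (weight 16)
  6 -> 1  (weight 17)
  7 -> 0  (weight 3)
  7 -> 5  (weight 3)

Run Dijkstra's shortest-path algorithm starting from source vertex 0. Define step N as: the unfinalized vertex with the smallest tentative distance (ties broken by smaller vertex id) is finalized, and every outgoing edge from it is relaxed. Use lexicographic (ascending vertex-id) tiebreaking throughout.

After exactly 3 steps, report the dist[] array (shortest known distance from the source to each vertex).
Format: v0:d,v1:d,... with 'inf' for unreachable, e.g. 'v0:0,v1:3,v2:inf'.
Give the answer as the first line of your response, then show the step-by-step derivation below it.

v0:0,v1:inf,v2:inf,v3:8,v4:inf,v5:11,v6:inf,v7:22

step 1: dist = v0:0,v1:inf,v2:inf,v3:8,v4:inf,v5:11,v6:inf,v7:inf
step 2: dist = v0:0,v1:inf,v2:inf,v3:8,v4:inf,v5:11,v6:inf,v7:22
step 3: dist = v0:0,v1:inf,v2:inf,v3:8,v4:inf,v5:11,v6:inf,v7:22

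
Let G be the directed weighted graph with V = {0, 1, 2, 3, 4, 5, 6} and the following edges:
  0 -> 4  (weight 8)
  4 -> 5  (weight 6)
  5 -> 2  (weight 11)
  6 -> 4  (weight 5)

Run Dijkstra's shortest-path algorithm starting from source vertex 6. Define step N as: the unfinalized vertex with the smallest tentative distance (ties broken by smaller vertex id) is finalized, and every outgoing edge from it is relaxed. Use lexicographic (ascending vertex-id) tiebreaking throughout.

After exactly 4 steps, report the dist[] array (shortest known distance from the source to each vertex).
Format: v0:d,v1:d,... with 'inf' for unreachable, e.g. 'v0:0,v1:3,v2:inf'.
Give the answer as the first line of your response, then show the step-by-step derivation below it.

v0:inf,v1:inf,v2:22,v3:inf,v4:5,v5:11,v6:0

step 1: dist = v0:inf,v1:inf,v2:inf,v3:inf,v4:5,v5:inf,v6:0
step 2: dist = v0:inf,v1:inf,v2:inf,v3:inf,v4:5,v5:11,v6:0
step 3: dist = v0:inf,v1:inf,v2:22,v3:inf,v4:5,v5:11,v6:0
step 4: dist = v0:inf,v1:inf,v2:22,v3:inf,v4:5,v5:11,v6:0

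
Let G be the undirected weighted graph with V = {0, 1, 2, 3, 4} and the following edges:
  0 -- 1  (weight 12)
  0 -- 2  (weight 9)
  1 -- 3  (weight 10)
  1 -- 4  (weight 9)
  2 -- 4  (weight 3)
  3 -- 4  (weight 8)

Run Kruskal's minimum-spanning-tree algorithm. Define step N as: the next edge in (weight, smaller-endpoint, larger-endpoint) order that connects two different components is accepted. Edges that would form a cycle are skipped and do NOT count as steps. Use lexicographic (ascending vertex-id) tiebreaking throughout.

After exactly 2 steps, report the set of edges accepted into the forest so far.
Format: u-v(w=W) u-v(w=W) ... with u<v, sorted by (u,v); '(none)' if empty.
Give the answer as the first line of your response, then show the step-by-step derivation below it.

2-4(w=3) 3-4(w=8)

step 1: add edge 2-4 (w=3); MST = {2-4(w=3)}
step 2: add edge 3-4 (w=8); MST = {2-4(w=3) 3-4(w=8)}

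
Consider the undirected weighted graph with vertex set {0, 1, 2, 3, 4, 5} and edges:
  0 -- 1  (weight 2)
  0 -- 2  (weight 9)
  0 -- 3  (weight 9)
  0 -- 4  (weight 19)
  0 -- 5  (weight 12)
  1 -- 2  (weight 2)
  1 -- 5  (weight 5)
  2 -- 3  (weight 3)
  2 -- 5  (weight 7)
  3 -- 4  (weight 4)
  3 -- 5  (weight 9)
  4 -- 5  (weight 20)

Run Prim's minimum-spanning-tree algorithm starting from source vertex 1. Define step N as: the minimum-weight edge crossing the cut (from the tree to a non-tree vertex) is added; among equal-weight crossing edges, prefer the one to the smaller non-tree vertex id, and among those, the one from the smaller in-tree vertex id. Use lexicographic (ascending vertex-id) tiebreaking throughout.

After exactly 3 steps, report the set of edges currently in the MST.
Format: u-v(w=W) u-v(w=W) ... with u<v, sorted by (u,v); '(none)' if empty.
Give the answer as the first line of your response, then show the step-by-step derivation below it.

0-1(w=2) 1-2(w=2) 2-3(w=3)

step 1: add edge 0-1 (w=2); MST = {0-1(w=2)}
step 2: add edge 1-2 (w=2); MST = {0-1(w=2) 1-2(w=2)}
step 3: add edge 2-3 (w=3); MST = {0-1(w=2) 1-2(w=2) 2-3(w=3)}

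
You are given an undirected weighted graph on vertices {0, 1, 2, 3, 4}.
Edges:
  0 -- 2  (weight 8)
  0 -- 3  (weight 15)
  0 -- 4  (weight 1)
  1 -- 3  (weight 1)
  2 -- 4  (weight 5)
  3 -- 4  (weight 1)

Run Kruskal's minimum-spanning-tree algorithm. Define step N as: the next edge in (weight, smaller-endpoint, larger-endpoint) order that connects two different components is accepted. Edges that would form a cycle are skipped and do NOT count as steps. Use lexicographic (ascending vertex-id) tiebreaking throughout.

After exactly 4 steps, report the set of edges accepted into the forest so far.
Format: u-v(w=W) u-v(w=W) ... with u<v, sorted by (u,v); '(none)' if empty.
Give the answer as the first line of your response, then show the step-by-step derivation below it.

0-4(w=1) 1-3(w=1) 2-4(w=5) 3-4(w=1)

step 1: add edge 0-4 (w=1); MST = {0-4(w=1)}
step 2: add edge 1-3 (w=1); MST = {0-4(w=1) 1-3(w=1)}
step 3: add edge 3-4 (w=1); MST = {0-4(w=1) 1-3(w=1) 3-4(w=1)}
step 4: add edge 2-4 (w=5); MST = {0-4(w=1) 1-3(w=1) 2-4(w=5) 3-4(w=1)}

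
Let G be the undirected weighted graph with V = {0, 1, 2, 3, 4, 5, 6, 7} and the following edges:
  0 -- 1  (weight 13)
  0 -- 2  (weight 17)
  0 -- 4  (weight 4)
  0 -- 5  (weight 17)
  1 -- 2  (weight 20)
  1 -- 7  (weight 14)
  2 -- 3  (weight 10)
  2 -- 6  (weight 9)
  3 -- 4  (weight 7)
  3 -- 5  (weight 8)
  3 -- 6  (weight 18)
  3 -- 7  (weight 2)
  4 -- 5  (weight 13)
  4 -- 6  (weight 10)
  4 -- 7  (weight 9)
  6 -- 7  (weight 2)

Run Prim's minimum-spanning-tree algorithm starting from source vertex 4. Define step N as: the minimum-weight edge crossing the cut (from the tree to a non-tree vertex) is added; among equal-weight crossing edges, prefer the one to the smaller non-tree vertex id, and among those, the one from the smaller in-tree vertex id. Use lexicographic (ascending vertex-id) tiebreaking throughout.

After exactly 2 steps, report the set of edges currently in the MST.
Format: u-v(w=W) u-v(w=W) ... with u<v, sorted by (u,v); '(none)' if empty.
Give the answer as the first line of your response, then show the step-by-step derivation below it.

0-4(w=4) 3-4(w=7)

step 1: add edge 0-4 (w=4); MST = {0-4(w=4)}
step 2: add edge 3-4 (w=7); MST = {0-4(w=4) 3-4(w=7)}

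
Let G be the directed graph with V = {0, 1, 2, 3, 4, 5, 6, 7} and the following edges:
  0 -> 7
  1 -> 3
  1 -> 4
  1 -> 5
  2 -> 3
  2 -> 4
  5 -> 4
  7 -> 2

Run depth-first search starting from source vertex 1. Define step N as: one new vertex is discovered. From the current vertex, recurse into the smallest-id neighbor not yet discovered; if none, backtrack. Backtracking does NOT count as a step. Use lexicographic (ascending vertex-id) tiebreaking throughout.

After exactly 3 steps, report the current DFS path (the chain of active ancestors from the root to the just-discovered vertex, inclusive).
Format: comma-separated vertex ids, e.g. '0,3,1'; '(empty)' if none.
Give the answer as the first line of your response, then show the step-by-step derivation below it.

1,4

step 1: discover 1; path=1; order=1
step 2: discover 3; path=1>3; order=1,3
step 3: discover 4; path=1>4; order=1,3,4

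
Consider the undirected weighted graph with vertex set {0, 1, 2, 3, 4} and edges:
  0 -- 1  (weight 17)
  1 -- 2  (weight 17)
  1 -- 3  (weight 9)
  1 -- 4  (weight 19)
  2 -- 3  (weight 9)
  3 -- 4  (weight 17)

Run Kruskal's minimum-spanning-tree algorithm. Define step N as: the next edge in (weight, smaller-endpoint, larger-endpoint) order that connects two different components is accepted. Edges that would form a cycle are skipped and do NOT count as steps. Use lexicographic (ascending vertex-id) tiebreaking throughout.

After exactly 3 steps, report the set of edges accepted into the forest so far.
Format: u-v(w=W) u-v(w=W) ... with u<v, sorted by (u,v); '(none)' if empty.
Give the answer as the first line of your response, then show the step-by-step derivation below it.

0-1(w=17) 1-3(w=9) 2-3(w=9)

step 1: add edge 1-3 (w=9); MST = {1-3(w=9)}
step 2: add edge 2-3 (w=9); MST = {1-3(w=9) 2-3(w=9)}
step 3: add edge 0-1 (w=17); MST = {0-1(w=17) 1-3(w=9) 2-3(w=9)}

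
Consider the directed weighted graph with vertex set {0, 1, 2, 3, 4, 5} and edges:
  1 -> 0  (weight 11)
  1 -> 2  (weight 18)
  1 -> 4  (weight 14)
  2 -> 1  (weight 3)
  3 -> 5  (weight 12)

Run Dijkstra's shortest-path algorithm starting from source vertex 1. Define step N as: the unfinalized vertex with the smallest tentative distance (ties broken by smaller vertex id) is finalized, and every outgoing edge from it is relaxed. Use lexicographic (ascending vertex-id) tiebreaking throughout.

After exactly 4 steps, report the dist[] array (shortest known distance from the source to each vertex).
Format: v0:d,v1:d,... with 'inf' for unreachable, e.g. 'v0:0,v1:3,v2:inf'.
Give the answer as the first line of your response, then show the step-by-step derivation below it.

v0:11,v1:0,v2:18,v3:inf,v4:14,v5:inf

step 1: dist = v0:11,v1:0,v2:18,v3:inf,v4:14,v5:inf
step 2: dist = v0:11,v1:0,v2:18,v3:inf,v4:14,v5:inf
step 3: dist = v0:11,v1:0,v2:18,v3:inf,v4:14,v5:inf
step 4: dist = v0:11,v1:0,v2:18,v3:inf,v4:14,v5:inf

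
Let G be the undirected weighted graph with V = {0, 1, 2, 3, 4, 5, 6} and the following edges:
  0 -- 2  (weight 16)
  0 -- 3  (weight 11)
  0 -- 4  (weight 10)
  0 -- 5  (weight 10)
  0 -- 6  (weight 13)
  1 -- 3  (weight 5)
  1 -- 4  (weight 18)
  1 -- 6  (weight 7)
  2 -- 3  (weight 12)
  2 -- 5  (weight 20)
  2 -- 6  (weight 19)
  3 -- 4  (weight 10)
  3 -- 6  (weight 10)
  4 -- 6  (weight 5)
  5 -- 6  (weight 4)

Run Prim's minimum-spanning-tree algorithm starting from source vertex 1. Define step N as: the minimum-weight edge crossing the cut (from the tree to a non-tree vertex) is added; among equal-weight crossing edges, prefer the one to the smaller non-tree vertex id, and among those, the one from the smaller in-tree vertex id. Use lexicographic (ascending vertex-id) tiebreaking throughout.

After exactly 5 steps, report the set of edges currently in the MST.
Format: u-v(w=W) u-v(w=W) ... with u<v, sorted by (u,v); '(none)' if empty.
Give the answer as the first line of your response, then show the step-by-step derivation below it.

0-4(w=10) 1-3(w=5) 1-6(w=7) 4-6(w=5) 5-6(w=4)

step 1: add edge 1-3 (w=5); MST = {1-3(w=5)}
step 2: add edge 1-6 (w=7); MST = {1-3(w=5) 1-6(w=7)}
step 3: add edge 5-6 (w=4); MST = {1-3(w=5) 1-6(w=7) 5-6(w=4)}
step 4: add edge 4-6 (w=5); MST = {1-3(w=5) 1-6(w=7) 4-6(w=5) 5-6(w=4)}
step 5: add edge 0-4 (w=10); MST = {0-4(w=10) 1-3(w=5) 1-6(w=7) 4-6(w=5) 5-6(w=4)}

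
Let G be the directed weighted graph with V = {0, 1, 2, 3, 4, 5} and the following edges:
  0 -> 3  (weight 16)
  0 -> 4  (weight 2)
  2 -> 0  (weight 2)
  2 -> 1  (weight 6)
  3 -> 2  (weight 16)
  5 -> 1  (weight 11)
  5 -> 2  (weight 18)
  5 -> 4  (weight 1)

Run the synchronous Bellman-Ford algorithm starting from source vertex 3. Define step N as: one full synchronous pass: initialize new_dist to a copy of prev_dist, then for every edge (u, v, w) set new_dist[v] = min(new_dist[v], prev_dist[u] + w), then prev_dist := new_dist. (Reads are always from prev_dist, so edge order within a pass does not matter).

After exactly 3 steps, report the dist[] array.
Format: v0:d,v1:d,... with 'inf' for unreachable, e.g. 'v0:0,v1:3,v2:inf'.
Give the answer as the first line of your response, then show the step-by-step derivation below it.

v0:18,v1:22,v2:16,v3:0,v4:20,v5:inf

step 1: dist = v0:inf,v1:inf,v2:16,v3:0,v4:inf,v5:inf
step 2: dist = v0:18,v1:22,v2:16,v3:0,v4:inf,v5:inf
step 3: dist = v0:18,v1:22,v2:16,v3:0,v4:20,v5:inf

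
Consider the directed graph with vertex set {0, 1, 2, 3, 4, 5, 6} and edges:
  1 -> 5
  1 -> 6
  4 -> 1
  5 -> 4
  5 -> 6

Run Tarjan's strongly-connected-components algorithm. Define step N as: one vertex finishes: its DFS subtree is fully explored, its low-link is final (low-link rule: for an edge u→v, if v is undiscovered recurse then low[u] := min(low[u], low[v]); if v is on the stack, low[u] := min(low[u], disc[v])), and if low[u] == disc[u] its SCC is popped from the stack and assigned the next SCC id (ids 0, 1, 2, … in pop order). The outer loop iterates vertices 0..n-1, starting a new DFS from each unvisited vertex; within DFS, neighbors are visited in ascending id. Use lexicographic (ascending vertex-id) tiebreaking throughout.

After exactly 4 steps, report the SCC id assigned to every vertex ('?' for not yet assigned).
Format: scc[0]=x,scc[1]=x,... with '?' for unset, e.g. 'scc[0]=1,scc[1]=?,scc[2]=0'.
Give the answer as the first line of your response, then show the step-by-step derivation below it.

scc[0]=0,scc[1]=?,scc[2]=?,scc[3]=?,scc[4]=?,scc[5]=?,scc[6]=1

step 1: low=(low[0]=0,low[1]=?,low[2]=?,low[3]=?,low[4]=?,low[5]=?,low[6]=?); scc=(scc[0]=0,scc[1]=?,scc[2]=?,scc[3]=?,scc[4]=?,scc[5]=?,scc[6]=?)
step 2: low=(low[0]=0,low[1]=1,low[2]=?,low[3]=?,low[4]=1,low[5]=2,low[6]=?); scc=(scc[0]=0,scc[1]=?,scc[2]=?,scc[3]=?,scc[4]=?,scc[5]=?,scc[6]=?)
step 3: low=(low[0]=0,low[1]=1,low[2]=?,low[3]=?,low[4]=1,low[5]=1,low[6]=4); scc=(scc[0]=0,scc[1]=?,scc[2]=?,scc[3]=?,scc[4]=?,scc[5]=?,scc[6]=1)
step 4: low=(low[0]=0,low[1]=1,low[2]=?,low[3]=?,low[4]=1,low[5]=1,low[6]=4); scc=(scc[0]=0,scc[1]=?,scc[2]=?,scc[3]=?,scc[4]=?,scc[5]=?,scc[6]=1)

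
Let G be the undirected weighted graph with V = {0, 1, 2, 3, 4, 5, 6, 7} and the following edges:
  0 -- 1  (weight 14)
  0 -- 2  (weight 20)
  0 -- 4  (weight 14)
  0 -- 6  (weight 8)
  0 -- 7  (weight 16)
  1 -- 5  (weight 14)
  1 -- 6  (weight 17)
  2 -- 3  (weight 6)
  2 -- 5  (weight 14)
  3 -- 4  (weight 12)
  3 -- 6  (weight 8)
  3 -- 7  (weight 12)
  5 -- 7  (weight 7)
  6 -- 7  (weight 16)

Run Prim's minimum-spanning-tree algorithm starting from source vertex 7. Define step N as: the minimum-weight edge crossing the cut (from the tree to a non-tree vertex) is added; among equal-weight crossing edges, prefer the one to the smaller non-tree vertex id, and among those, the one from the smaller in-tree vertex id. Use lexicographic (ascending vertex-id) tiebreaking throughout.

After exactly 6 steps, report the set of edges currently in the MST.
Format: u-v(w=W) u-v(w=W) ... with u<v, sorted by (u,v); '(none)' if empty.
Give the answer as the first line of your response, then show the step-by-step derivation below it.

0-6(w=8) 2-3(w=6) 3-4(w=12) 3-6(w=8) 3-7(w=12) 5-7(w=7)

step 1: add edge 5-7 (w=7); MST = {5-7(w=7)}
step 2: add edge 3-7 (w=12); MST = {3-7(w=12) 5-7(w=7)}
step 3: add edge 2-3 (w=6); MST = {2-3(w=6) 3-7(w=12) 5-7(w=7)}
step 4: add edge 3-6 (w=8); MST = {2-3(w=6) 3-6(w=8) 3-7(w=12) 5-7(w=7)}
step 5: add edge 0-6 (w=8); MST = {0-6(w=8) 2-3(w=6) 3-6(w=8) 3-7(w=12) 5-7(w=7)}
step 6: add edge 3-4 (w=12); MST = {0-6(w=8) 2-3(w=6) 3-4(w=12) 3-6(w=8) 3-7(w=12) 5-7(w=7)}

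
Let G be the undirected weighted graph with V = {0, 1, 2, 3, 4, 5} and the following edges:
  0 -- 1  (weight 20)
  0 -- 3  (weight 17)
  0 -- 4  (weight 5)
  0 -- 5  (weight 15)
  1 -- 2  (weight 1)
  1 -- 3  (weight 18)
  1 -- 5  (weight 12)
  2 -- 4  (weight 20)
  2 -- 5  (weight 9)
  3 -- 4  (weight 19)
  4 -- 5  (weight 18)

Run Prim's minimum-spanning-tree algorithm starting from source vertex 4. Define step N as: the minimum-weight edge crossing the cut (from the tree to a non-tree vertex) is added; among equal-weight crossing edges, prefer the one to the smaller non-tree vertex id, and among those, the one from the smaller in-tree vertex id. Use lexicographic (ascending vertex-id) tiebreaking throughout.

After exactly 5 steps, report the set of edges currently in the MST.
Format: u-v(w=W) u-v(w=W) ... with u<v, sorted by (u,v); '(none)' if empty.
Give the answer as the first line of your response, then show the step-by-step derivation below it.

0-3(w=17) 0-4(w=5) 0-5(w=15) 1-2(w=1) 2-5(w=9)

step 1: add edge 0-4 (w=5); MST = {0-4(w=5)}
step 2: add edge 0-5 (w=15); MST = {0-4(w=5) 0-5(w=15)}
step 3: add edge 2-5 (w=9); MST = {0-4(w=5) 0-5(w=15) 2-5(w=9)}
step 4: add edge 1-2 (w=1); MST = {0-4(w=5) 0-5(w=15) 1-2(w=1) 2-5(w=9)}
step 5: add edge 0-3 (w=17); MST = {0-3(w=17) 0-4(w=5) 0-5(w=15) 1-2(w=1) 2-5(w=9)}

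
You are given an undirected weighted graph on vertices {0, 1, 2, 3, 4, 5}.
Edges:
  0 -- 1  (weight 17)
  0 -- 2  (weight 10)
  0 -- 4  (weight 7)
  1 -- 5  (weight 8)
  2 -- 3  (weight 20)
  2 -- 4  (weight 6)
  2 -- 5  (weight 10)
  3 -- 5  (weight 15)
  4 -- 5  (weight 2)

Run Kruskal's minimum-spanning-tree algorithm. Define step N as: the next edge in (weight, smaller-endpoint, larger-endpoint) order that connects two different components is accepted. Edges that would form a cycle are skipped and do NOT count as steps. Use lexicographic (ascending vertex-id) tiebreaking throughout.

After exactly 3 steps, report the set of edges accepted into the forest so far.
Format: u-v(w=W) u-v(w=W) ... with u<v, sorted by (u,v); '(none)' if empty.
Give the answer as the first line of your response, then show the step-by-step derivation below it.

0-4(w=7) 2-4(w=6) 4-5(w=2)

step 1: add edge 4-5 (w=2); MST = {4-5(w=2)}
step 2: add edge 2-4 (w=6); MST = {2-4(w=6) 4-5(w=2)}
step 3: add edge 0-4 (w=7); MST = {0-4(w=7) 2-4(w=6) 4-5(w=2)}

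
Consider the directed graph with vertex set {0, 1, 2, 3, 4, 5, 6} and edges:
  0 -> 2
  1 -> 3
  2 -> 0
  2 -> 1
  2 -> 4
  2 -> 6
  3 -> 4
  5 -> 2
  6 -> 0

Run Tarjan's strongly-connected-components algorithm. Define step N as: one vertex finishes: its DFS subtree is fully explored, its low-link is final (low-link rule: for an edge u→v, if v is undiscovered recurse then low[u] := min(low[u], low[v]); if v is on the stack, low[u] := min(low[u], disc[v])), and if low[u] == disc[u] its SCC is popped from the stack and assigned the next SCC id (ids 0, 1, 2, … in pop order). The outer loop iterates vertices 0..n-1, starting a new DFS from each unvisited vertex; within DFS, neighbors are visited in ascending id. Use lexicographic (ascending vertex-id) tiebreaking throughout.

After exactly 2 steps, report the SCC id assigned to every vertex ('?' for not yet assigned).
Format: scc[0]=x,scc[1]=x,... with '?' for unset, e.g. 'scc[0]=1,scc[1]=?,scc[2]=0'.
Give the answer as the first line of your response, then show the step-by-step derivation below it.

scc[0]=?,scc[1]=?,scc[2]=?,scc[3]=1,scc[4]=0,scc[5]=?,scc[6]=?

step 1: low=(low[0]=0,low[1]=2,low[2]=0,low[3]=3,low[4]=4,low[5]=?,low[6]=?); scc=(scc[0]=?,scc[1]=?,scc[2]=?,scc[3]=?,scc[4]=0,scc[5]=?,scc[6]=?)
step 2: low=(low[0]=0,low[1]=2,low[2]=0,low[3]=3,low[4]=4,low[5]=?,low[6]=?); scc=(scc[0]=?,scc[1]=?,scc[2]=?,scc[3]=1,scc[4]=0,scc[5]=?,scc[6]=?)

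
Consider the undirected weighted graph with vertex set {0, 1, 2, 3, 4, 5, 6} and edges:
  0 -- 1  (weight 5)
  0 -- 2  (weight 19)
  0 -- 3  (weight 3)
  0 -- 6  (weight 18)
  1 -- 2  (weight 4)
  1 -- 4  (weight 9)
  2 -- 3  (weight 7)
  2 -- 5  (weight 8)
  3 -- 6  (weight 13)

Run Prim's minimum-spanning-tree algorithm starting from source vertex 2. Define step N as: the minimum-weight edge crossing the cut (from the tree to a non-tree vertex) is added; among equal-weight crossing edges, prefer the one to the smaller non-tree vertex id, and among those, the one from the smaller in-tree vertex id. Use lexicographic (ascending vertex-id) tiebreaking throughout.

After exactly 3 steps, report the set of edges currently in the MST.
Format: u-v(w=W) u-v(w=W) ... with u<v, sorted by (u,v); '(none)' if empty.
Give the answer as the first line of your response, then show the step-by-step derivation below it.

0-1(w=5) 0-3(w=3) 1-2(w=4)

step 1: add edge 1-2 (w=4); MST = {1-2(w=4)}
step 2: add edge 0-1 (w=5); MST = {0-1(w=5) 1-2(w=4)}
step 3: add edge 0-3 (w=3); MST = {0-1(w=5) 0-3(w=3) 1-2(w=4)}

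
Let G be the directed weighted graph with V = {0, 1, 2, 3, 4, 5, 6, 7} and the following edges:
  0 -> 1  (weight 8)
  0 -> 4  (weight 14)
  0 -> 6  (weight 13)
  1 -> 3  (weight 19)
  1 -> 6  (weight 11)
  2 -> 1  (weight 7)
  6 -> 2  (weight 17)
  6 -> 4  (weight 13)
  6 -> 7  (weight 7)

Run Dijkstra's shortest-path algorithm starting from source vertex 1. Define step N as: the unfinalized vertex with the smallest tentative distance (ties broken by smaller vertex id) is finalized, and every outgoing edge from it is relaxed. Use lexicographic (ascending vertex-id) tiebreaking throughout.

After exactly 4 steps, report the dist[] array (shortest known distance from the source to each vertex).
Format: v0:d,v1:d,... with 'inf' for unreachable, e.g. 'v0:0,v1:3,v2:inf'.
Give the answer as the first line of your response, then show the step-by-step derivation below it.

v0:inf,v1:0,v2:28,v3:19,v4:24,v5:inf,v6:11,v7:18

step 1: dist = v0:inf,v1:0,v2:inf,v3:19,v4:inf,v5:inf,v6:11,v7:inf
step 2: dist = v0:inf,v1:0,v2:28,v3:19,v4:24,v5:inf,v6:11,v7:18
step 3: dist = v0:inf,v1:0,v2:28,v3:19,v4:24,v5:inf,v6:11,v7:18
step 4: dist = v0:inf,v1:0,v2:28,v3:19,v4:24,v5:inf,v6:11,v7:18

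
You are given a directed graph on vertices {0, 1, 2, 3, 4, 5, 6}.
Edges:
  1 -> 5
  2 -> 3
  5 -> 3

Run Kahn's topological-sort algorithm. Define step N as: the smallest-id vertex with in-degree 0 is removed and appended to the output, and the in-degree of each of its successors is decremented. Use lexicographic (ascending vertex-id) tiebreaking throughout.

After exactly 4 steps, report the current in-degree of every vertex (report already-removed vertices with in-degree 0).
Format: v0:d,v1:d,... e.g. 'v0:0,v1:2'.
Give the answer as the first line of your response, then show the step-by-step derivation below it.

v0:0,v1:0,v2:0,v3:1,v4:0,v5:0,v6:0

step 1: output 0; order=[0]; indeg=(0,0,0,2,0,1,0)
step 2: output 1; order=[0,1]; indeg=(0,0,0,2,0,0,0)
step 3: output 2; order=[0,1,2]; indeg=(0,0,0,1,0,0,0)
step 4: output 4; order=[0,1,2,4]; indeg=(0,0,0,1,0,0,0)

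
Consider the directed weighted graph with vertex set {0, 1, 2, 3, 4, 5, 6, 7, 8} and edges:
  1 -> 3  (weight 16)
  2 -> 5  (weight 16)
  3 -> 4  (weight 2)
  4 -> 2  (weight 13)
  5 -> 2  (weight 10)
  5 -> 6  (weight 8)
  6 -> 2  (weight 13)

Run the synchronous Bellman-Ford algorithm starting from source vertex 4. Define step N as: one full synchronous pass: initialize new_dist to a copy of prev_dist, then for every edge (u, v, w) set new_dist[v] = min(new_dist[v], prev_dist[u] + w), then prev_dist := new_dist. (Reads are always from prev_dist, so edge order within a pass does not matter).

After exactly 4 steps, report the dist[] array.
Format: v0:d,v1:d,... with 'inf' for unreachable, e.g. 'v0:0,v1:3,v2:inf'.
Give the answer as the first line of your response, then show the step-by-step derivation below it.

v0:inf,v1:inf,v2:13,v3:inf,v4:0,v5:29,v6:37,v7:inf,v8:inf

step 1: dist = v0:inf,v1:inf,v2:13,v3:inf,v4:0,v5:inf,v6:inf,v7:inf,v8:inf
step 2: dist = v0:inf,v1:inf,v2:13,v3:inf,v4:0,v5:29,v6:inf,v7:inf,v8:inf
step 3: dist = v0:inf,v1:inf,v2:13,v3:inf,v4:0,v5:29,v6:37,v7:inf,v8:inf
step 4: dist = v0:inf,v1:inf,v2:13,v3:inf,v4:0,v5:29,v6:37,v7:inf,v8:inf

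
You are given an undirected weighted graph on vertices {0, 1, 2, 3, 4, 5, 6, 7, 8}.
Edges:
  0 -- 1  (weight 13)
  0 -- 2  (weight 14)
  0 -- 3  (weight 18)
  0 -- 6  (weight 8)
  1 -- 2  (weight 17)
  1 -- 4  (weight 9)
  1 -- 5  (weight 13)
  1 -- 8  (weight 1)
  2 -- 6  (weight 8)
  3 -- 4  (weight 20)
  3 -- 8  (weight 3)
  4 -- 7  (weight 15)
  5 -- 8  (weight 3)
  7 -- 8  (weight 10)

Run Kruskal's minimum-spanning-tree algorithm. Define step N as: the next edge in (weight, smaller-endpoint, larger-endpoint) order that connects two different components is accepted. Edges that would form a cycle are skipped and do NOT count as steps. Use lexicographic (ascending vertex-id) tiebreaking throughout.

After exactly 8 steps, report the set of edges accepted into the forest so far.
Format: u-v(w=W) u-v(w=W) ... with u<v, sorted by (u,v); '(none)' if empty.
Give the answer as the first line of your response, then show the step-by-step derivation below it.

0-1(w=13) 0-6(w=8) 1-4(w=9) 1-8(w=1) 2-6(w=8) 3-8(w=3) 5-8(w=3) 7-8(w=10)

step 1: add edge 1-8 (w=1); MST = {1-8(w=1)}
step 2: add edge 3-8 (w=3); MST = {1-8(w=1) 3-8(w=3)}
step 3: add edge 5-8 (w=3); MST = {1-8(w=1) 3-8(w=3) 5-8(w=3)}
step 4: add edge 0-6 (w=8); MST = {0-6(w=8) 1-8(w=1) 3-8(w=3) 5-8(w=3)}
step 5: add edge 2-6 (w=8); MST = {0-6(w=8) 1-8(w=1) 2-6(w=8) 3-8(w=3) 5-8(w=3)}
step 6: add edge 1-4 (w=9); MST = {0-6(w=8) 1-4(w=9) 1-8(w=1) 2-6(w=8) 3-8(w=3) 5-8(w=3)}
step 7: add edge 7-8 (w=10); MST = {0-6(w=8) 1-4(w=9) 1-8(w=1) 2-6(w=8) 3-8(w=3) 5-8(w=3) 7-8(w=10)}
step 8: add edge 0-1 (w=13); MST = {0-1(w=13) 0-6(w=8) 1-4(w=9) 1-8(w=1) 2-6(w=8) 3-8(w=3) 5-8(w=3) 7-8(w=10)}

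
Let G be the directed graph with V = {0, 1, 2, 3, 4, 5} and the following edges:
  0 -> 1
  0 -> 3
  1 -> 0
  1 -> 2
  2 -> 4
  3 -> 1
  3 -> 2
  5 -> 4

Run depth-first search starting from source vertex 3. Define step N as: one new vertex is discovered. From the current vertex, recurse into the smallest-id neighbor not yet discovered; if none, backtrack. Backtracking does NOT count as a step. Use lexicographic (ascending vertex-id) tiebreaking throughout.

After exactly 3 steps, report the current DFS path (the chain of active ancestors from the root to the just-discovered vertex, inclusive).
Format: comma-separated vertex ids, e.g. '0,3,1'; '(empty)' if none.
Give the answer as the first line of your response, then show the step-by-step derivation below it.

3,1,0

step 1: discover 3; path=3; order=3
step 2: discover 1; path=3>1; order=3,1
step 3: discover 0; path=3>1>0; order=3,1,0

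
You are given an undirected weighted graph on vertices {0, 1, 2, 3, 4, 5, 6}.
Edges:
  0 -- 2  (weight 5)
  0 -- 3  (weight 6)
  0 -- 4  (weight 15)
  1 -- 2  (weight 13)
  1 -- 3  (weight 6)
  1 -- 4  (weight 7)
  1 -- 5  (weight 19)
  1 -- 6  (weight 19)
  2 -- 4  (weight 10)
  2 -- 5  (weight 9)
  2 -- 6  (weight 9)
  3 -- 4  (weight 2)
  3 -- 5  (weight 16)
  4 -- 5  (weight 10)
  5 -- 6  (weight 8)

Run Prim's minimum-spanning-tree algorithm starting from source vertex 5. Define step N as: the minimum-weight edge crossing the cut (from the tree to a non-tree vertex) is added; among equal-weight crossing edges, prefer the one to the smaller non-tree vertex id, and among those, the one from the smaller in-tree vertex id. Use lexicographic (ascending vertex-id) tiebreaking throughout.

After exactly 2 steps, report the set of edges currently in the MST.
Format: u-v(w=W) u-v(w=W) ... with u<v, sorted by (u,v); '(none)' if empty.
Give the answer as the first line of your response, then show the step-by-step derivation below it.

2-5(w=9) 5-6(w=8)

step 1: add edge 5-6 (w=8); MST = {5-6(w=8)}
step 2: add edge 2-5 (w=9); MST = {2-5(w=9) 5-6(w=8)}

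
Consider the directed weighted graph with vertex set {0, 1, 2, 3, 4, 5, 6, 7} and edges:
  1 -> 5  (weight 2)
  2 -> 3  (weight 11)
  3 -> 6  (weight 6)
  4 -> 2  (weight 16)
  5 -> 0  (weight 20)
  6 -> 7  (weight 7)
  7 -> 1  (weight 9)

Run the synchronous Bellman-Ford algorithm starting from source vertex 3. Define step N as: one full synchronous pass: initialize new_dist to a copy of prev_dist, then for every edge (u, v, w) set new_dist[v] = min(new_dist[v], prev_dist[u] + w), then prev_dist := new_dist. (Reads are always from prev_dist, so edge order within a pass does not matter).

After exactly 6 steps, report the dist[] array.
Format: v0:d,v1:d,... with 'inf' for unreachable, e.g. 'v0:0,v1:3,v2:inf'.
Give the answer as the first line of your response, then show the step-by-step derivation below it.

v0:44,v1:22,v2:inf,v3:0,v4:inf,v5:24,v6:6,v7:13

step 1: dist = v0:inf,v1:inf,v2:inf,v3:0,v4:inf,v5:inf,v6:6,v7:inf
step 2: dist = v0:inf,v1:inf,v2:inf,v3:0,v4:inf,v5:inf,v6:6,v7:13
step 3: dist = v0:inf,v1:22,v2:inf,v3:0,v4:inf,v5:inf,v6:6,v7:13
step 4: dist = v0:inf,v1:22,v2:inf,v3:0,v4:inf,v5:24,v6:6,v7:13
step 5: dist = v0:44,v1:22,v2:inf,v3:0,v4:inf,v5:24,v6:6,v7:13
step 6: dist = v0:44,v1:22,v2:inf,v3:0,v4:inf,v5:24,v6:6,v7:13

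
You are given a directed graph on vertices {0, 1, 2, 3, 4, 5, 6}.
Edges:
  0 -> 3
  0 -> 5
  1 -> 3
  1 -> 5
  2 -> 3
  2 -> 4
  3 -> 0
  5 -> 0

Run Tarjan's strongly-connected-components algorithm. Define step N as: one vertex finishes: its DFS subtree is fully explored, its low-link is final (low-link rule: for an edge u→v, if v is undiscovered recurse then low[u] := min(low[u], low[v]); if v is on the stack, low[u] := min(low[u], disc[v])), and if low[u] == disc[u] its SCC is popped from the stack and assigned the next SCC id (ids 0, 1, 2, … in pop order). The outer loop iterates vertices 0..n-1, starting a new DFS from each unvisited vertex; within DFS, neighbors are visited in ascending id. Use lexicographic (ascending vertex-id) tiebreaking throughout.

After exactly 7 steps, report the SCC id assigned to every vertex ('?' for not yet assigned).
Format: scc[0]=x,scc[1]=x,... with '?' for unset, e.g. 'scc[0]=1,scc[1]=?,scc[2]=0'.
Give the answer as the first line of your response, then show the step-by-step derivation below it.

scc[0]=0,scc[1]=1,scc[2]=3,scc[3]=0,scc[4]=2,scc[5]=0,scc[6]=4

step 1: low=(low[0]=0,low[1]=?,low[2]=?,low[3]=0,low[4]=?,low[5]=?,low[6]=?); scc=(scc[0]=?,scc[1]=?,scc[2]=?,scc[3]=?,scc[4]=?,scc[5]=?,scc[6]=?)
step 2: low=(low[0]=0,low[1]=?,low[2]=?,low[3]=0,low[4]=?,low[5]=0,low[6]=?); scc=(scc[0]=?,scc[1]=?,scc[2]=?,scc[3]=?,scc[4]=?,scc[5]=?,scc[6]=?)
step 3: low=(low[0]=0,low[1]=?,low[2]=?,low[3]=0,low[4]=?,low[5]=0,low[6]=?); scc=(scc[0]=0,scc[1]=?,scc[2]=?,scc[3]=0,scc[4]=?,scc[5]=0,scc[6]=?)
step 4: low=(low[0]=0,low[1]=3,low[2]=?,low[3]=0,low[4]=?,low[5]=0,low[6]=?); scc=(scc[0]=0,scc[1]=1,scc[2]=?,scc[3]=0,scc[4]=?,scc[5]=0,scc[6]=?)
step 5: low=(low[0]=0,low[1]=3,low[2]=4,low[3]=0,low[4]=5,low[5]=0,low[6]=?); scc=(scc[0]=0,scc[1]=1,scc[2]=?,scc[3]=0,scc[4]=2,scc[5]=0,scc[6]=?)
step 6: low=(low[0]=0,low[1]=3,low[2]=4,low[3]=0,low[4]=5,low[5]=0,low[6]=?); scc=(scc[0]=0,scc[1]=1,scc[2]=3,scc[3]=0,scc[4]=2,scc[5]=0,scc[6]=?)
step 7: low=(low[0]=0,low[1]=3,low[2]=4,low[3]=0,low[4]=5,low[5]=0,low[6]=6); scc=(scc[0]=0,scc[1]=1,scc[2]=3,scc[3]=0,scc[4]=2,scc[5]=0,scc[6]=4)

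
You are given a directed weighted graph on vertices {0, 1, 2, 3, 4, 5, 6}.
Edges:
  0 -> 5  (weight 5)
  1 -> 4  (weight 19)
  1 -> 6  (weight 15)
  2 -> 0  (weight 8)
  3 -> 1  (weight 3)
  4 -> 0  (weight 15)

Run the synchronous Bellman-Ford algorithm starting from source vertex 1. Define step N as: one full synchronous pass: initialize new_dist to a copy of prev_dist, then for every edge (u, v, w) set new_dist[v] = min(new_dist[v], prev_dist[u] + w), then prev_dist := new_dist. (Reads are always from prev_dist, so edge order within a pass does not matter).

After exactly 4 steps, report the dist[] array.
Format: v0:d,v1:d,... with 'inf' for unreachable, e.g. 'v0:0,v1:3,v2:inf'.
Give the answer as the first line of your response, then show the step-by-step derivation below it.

v0:34,v1:0,v2:inf,v3:inf,v4:19,v5:39,v6:15

step 1: dist = v0:inf,v1:0,v2:inf,v3:inf,v4:19,v5:inf,v6:15
step 2: dist = v0:34,v1:0,v2:inf,v3:inf,v4:19,v5:inf,v6:15
step 3: dist = v0:34,v1:0,v2:inf,v3:inf,v4:19,v5:39,v6:15
step 4: dist = v0:34,v1:0,v2:inf,v3:inf,v4:19,v5:39,v6:15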